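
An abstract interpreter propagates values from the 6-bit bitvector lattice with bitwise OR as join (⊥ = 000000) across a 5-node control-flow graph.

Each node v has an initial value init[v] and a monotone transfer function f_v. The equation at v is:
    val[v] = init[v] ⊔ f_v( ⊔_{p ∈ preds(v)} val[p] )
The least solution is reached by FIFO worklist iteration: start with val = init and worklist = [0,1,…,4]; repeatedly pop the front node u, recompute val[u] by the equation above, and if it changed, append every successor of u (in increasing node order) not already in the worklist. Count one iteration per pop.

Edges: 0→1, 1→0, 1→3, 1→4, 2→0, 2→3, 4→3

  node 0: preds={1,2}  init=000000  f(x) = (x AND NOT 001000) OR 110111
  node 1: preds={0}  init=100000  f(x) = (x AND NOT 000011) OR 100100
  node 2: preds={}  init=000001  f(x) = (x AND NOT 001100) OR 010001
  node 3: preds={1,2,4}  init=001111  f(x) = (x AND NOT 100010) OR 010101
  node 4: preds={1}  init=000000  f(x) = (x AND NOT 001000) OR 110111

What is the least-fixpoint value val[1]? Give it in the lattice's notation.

Trace (7 dequeues):
  [1] u=0 | in 100001 | out 110111 | prev 000000 | push {}
  [2] u=1 | in 110111 | out 110100 | prev 100000 | push {0}
  [3] u=2 | in 000000 | out 010001 | prev 000001 | push {}
  [4] u=3 | in 110101 | out 011111 | prev 001111 | push {}
  [5] u=4 | in 110100 | out 110111 | prev 000000 | push {3}
  [6] u=0 | in 110101 | out 110111 | ==
  [7] u=3 | in 110111 | out 011111 | ==

Converged values:
  [0] 110111
  [1] 110100
  [2] 010001
  [3] 011111
  [4] 110111

110100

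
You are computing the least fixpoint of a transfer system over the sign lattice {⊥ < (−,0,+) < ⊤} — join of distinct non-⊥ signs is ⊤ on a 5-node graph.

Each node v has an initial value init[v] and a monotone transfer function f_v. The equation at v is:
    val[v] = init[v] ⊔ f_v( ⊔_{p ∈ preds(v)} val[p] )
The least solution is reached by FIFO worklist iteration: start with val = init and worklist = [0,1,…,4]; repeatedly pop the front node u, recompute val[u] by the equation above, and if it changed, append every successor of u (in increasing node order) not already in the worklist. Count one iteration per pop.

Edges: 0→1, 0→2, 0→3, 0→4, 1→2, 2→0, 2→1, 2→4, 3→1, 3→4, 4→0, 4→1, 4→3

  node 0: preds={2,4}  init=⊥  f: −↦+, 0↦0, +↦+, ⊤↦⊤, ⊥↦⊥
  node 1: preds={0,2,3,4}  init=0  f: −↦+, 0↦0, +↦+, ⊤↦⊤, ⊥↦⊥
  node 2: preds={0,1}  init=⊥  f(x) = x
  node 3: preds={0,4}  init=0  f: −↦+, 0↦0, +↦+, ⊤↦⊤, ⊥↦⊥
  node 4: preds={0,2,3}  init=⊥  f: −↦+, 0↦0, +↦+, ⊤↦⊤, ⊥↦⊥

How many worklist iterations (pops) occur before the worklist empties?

10

Worklist (10 pops):
  #1 pop 0: in=⊥ → ⊥ (no change)
  #2 pop 1: in=0 → 0 (no change)
  #3 pop 2: in=0 → 0 (was ⊥); enqueue [0,1]
  #4 pop 3: in=⊥ → 0 (no change)
  #5 pop 4: in=0 → 0 (was ⊥); enqueue [3]
  #6 pop 0: in=0 → 0 (was ⊥); enqueue [2,4]
  #7 pop 1: in=0 → 0 (no change)
  #8 pop 3: in=0 → 0 (no change)
  #9 pop 2: in=0 → 0 (no change)
  #10 pop 4: in=0 → 0 (no change)

Fixpoint:
  val[0] = 0
  val[1] = 0
  val[2] = 0
  val[3] = 0
  val[4] = 0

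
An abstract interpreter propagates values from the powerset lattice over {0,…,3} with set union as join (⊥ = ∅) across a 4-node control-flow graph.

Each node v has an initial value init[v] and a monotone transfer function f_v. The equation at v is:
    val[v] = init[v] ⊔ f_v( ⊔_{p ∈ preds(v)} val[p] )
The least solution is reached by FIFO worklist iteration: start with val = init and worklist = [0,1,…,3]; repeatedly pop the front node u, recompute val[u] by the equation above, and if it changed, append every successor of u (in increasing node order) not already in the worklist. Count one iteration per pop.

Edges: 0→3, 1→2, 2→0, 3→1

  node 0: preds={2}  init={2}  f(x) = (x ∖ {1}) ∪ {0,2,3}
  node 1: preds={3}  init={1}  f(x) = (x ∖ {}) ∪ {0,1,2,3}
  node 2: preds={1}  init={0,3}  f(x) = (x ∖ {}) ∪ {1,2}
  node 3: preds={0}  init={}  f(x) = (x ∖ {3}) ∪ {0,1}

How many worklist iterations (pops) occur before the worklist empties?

6

Trace (6 dequeues):
  [1] u=0 | in {0,3} | out {0,2,3} | prev {2} | push {}
  [2] u=1 | in {} | out {0,1,2,3} | prev {1} | push {}
  [3] u=2 | in {0,1,2,3} | out {0,1,2,3} | prev {0,3} | push {0}
  [4] u=3 | in {0,2,3} | out {0,1,2} | prev {} | push {1}
  [5] u=0 | in {0,1,2,3} | out {0,2,3} | ==
  [6] u=1 | in {0,1,2} | out {0,1,2,3} | ==

Converged values:
  [0] {0,2,3}
  [1] {0,1,2,3}
  [2] {0,1,2,3}
  [3] {0,1,2}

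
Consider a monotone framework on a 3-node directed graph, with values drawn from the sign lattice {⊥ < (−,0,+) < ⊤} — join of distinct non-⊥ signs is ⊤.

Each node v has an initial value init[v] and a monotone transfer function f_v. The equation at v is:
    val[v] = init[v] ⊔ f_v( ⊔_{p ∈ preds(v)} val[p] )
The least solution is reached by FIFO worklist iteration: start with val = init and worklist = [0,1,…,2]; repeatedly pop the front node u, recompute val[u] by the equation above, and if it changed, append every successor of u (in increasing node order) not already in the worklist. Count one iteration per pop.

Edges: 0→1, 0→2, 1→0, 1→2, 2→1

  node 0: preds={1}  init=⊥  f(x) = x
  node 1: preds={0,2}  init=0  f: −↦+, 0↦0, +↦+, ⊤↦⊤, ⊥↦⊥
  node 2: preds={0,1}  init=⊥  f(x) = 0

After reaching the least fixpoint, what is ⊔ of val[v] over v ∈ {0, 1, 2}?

Trace (4 dequeues):
  [1] u=0 | in 0 | out 0 | prev ⊥ | push {}
  [2] u=1 | in 0 | out 0 | ==
  [3] u=2 | in 0 | out 0 | prev ⊥ | push {1}
  [4] u=1 | in 0 | out 0 | ==

Converged values:
  [0] 0
  [1] 0
  [2] 0

0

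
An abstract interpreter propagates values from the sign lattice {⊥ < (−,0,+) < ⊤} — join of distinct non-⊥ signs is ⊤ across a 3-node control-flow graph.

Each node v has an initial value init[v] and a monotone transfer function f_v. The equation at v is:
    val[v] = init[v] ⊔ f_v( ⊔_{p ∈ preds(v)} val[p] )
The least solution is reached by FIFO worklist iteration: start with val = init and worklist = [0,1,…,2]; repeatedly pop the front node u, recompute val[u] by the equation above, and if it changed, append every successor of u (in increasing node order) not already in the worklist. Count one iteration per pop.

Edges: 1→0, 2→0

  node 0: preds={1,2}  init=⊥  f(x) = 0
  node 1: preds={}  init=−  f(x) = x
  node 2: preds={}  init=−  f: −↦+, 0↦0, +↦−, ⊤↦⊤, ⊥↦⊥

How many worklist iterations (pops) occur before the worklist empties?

Iteration log — 3 steps:
  step 1. node 0  ⊔preds=−  new=0  old=⊥  +wl: 
  step 2. node 1  ⊔preds=⊥  new=−  stable
  step 3. node 2  ⊔preds=⊥  new=−  stable

Least fixpoint reached:
  node 0: 0
  node 1: −
  node 2: −

3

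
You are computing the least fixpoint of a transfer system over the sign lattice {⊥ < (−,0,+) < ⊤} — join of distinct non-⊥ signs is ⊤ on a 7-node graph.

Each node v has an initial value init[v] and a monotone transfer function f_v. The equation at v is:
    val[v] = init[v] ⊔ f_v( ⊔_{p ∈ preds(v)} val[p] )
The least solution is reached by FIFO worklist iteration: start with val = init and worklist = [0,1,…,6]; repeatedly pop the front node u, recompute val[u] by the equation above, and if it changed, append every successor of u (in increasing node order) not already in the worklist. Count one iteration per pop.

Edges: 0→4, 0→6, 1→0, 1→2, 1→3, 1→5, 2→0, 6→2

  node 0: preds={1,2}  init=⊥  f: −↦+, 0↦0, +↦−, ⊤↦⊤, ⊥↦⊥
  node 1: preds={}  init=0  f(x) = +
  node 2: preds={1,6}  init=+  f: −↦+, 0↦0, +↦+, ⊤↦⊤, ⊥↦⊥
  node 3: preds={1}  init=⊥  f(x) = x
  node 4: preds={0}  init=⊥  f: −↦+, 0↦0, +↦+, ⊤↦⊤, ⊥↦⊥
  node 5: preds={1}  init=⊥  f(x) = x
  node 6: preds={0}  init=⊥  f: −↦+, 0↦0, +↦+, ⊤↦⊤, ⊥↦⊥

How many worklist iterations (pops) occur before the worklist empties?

9

Worklist (9 pops):
  #1 pop 0: in=⊤ → ⊤ (was ⊥); enqueue []
  #2 pop 1: in=⊥ → ⊤ (was 0); enqueue [0]
  #3 pop 2: in=⊤ → ⊤ (was +); enqueue []
  #4 pop 3: in=⊤ → ⊤ (was ⊥); enqueue []
  #5 pop 4: in=⊤ → ⊤ (was ⊥); enqueue []
  #6 pop 5: in=⊤ → ⊤ (was ⊥); enqueue []
  #7 pop 6: in=⊤ → ⊤ (was ⊥); enqueue [2]
  #8 pop 0: in=⊤ → ⊤ (no change)
  #9 pop 2: in=⊤ → ⊤ (no change)

Fixpoint:
  val[0] = ⊤
  val[1] = ⊤
  val[2] = ⊤
  val[3] = ⊤
  val[4] = ⊤
  val[5] = ⊤
  val[6] = ⊤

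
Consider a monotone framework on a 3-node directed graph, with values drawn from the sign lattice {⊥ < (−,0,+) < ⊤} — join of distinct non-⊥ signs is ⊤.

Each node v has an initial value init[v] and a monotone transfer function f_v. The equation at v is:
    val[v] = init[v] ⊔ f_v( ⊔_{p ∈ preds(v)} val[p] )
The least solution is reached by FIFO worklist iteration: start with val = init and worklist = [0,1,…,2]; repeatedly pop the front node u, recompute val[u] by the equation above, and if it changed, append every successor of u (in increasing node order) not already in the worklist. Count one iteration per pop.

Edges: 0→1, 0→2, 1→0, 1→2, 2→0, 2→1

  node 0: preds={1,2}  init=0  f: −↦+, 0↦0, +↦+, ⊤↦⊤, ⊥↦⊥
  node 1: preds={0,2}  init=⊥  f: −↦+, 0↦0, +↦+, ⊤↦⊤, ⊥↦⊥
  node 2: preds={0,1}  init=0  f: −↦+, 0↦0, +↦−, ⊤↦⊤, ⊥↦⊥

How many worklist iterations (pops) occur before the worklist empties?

Worklist (4 pops):
  #1 pop 0: in=0 → 0 (no change)
  #2 pop 1: in=0 → 0 (was ⊥); enqueue [0]
  #3 pop 2: in=0 → 0 (no change)
  #4 pop 0: in=0 → 0 (no change)

Fixpoint:
  val[0] = 0
  val[1] = 0
  val[2] = 0

4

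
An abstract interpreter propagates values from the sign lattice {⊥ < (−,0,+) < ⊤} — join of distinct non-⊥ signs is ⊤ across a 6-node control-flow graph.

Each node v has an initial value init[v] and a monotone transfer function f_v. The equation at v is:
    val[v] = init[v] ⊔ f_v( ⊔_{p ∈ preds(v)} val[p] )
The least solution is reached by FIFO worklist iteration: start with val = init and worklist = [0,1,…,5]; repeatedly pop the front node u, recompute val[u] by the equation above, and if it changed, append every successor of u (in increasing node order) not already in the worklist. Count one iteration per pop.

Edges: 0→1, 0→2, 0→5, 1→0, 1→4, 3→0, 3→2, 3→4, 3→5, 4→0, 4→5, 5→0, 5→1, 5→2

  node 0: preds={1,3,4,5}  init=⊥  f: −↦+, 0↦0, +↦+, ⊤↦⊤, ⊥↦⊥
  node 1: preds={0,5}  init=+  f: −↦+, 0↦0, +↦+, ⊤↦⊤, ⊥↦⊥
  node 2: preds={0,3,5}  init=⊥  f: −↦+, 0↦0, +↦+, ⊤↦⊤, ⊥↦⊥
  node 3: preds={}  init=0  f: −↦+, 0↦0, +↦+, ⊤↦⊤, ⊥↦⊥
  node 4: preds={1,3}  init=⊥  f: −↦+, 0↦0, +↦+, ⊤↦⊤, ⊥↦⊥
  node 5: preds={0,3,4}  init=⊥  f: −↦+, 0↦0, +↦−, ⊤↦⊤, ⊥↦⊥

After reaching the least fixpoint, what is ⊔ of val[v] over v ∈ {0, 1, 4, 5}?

Trace (9 dequeues):
  [1] u=0 | in ⊤ | out ⊤ | prev ⊥ | push {}
  [2] u=1 | in ⊤ | out ⊤ | prev + | push {0}
  [3] u=2 | in ⊤ | out ⊤ | prev ⊥ | push {}
  [4] u=3 | in ⊥ | out 0 | ==
  [5] u=4 | in ⊤ | out ⊤ | prev ⊥ | push {}
  [6] u=5 | in ⊤ | out ⊤ | prev ⊥ | push {1,2}
  [7] u=0 | in ⊤ | out ⊤ | ==
  [8] u=1 | in ⊤ | out ⊤ | ==
  [9] u=2 | in ⊤ | out ⊤ | ==

Converged values:
  [0] ⊤
  [1] ⊤
  [2] ⊤
  [3] 0
  [4] ⊤
  [5] ⊤

⊤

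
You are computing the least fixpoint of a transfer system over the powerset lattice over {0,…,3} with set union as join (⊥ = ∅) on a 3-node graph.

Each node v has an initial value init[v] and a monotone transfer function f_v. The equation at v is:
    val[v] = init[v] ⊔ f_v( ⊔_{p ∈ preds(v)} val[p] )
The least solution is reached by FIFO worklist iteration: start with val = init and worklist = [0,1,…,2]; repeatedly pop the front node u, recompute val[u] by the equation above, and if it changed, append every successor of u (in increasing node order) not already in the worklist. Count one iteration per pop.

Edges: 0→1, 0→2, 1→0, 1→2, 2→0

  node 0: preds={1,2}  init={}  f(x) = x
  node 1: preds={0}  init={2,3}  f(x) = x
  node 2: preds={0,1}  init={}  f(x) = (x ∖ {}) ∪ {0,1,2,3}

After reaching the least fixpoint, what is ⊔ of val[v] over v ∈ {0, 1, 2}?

Iteration log — 7 steps:
  step 1. node 0  ⊔preds={2,3}  new={2,3}  old={}  +wl: 
  step 2. node 1  ⊔preds={2,3}  new={2,3}  stable
  step 3. node 2  ⊔preds={2,3}  new={0,1,2,3}  old={}  +wl: 0
  step 4. node 0  ⊔preds={0,1,2,3}  new={0,1,2,3}  old={2,3}  +wl: 1,2
  step 5. node 1  ⊔preds={0,1,2,3}  new={0,1,2,3}  old={2,3}  +wl: 0
  step 6. node 2  ⊔preds={0,1,2,3}  new={0,1,2,3}  stable
  step 7. node 0  ⊔preds={0,1,2,3}  new={0,1,2,3}  stable

Least fixpoint reached:
  node 0: {0,1,2,3}
  node 1: {0,1,2,3}
  node 2: {0,1,2,3}

{0,1,2,3}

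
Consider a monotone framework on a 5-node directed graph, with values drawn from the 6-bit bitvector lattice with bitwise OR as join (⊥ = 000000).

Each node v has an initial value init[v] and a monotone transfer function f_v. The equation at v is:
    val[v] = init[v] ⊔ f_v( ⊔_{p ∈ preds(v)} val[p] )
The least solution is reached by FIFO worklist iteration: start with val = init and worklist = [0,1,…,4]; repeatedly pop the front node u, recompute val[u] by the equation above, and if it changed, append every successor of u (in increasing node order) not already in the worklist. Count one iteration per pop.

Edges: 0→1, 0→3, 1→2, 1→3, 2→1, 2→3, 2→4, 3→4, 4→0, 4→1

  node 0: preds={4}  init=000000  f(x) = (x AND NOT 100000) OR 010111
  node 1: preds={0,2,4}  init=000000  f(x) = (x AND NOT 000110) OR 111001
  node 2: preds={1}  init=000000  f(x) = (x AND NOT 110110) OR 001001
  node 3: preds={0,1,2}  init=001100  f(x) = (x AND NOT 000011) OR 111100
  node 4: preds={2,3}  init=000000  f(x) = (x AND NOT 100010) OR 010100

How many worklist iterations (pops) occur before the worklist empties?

Iteration log — 9 steps:
  step 1. node 0  ⊔preds=000000  new=010111  old=000000  +wl: 
  step 2. node 1  ⊔preds=010111  new=111001  old=000000  +wl: 
  step 3. node 2  ⊔preds=111001  new=001001  old=000000  +wl: 1
  step 4. node 3  ⊔preds=111111  new=111100  old=001100  +wl: 
  step 5. node 4  ⊔preds=111101  new=011101  old=000000  +wl: 0
  step 6. node 1  ⊔preds=011111  new=111001  stable
  step 7. node 0  ⊔preds=011101  new=011111  old=010111  +wl: 1,3
  step 8. node 1  ⊔preds=011111  new=111001  stable
  step 9. node 3  ⊔preds=111111  new=111100  stable

Least fixpoint reached:
  node 0: 011111
  node 1: 111001
  node 2: 001001
  node 3: 111100
  node 4: 011101

9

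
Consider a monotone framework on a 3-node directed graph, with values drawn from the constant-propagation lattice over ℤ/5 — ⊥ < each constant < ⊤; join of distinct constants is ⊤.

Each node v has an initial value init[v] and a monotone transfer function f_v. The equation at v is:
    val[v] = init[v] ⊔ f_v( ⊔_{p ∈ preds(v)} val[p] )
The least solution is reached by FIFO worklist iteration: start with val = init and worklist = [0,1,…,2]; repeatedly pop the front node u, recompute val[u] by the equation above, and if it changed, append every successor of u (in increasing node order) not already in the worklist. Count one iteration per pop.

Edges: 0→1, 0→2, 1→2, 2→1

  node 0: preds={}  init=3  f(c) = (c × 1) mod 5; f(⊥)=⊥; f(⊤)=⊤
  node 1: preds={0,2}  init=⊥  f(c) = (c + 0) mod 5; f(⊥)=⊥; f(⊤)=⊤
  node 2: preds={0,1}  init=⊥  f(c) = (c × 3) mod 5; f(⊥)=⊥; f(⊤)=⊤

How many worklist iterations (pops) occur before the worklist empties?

6

Iteration log — 6 steps:
  step 1. node 0  ⊔preds=⊥  new=3  stable
  step 2. node 1  ⊔preds=3  new=3  old=⊥  +wl: 
  step 3. node 2  ⊔preds=3  new=4  old=⊥  +wl: 1
  step 4. node 1  ⊔preds=⊤  new=⊤  old=3  +wl: 2
  step 5. node 2  ⊔preds=⊤  new=⊤  old=4  +wl: 1
  step 6. node 1  ⊔preds=⊤  new=⊤  stable

Least fixpoint reached:
  node 0: 3
  node 1: ⊤
  node 2: ⊤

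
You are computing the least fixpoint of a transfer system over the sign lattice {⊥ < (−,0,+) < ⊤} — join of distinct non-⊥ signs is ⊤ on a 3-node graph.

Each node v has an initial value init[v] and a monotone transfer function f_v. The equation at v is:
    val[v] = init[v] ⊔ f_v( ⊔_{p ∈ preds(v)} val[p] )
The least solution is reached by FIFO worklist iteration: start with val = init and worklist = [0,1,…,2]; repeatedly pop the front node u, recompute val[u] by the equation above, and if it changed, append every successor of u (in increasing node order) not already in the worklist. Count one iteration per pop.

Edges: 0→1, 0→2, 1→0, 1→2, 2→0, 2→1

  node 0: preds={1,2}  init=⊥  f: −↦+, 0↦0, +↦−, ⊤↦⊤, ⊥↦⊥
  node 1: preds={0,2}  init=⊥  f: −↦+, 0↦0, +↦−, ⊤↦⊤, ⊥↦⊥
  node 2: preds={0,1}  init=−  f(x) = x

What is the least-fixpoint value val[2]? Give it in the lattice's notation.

Iteration log — 6 steps:
  step 1. node 0  ⊔preds=−  new=+  old=⊥  +wl: 
  step 2. node 1  ⊔preds=⊤  new=⊤  old=⊥  +wl: 0
  step 3. node 2  ⊔preds=⊤  new=⊤  old=−  +wl: 1
  step 4. node 0  ⊔preds=⊤  new=⊤  old=+  +wl: 2
  step 5. node 1  ⊔preds=⊤  new=⊤  stable
  step 6. node 2  ⊔preds=⊤  new=⊤  stable

Least fixpoint reached:
  node 0: ⊤
  node 1: ⊤
  node 2: ⊤

⊤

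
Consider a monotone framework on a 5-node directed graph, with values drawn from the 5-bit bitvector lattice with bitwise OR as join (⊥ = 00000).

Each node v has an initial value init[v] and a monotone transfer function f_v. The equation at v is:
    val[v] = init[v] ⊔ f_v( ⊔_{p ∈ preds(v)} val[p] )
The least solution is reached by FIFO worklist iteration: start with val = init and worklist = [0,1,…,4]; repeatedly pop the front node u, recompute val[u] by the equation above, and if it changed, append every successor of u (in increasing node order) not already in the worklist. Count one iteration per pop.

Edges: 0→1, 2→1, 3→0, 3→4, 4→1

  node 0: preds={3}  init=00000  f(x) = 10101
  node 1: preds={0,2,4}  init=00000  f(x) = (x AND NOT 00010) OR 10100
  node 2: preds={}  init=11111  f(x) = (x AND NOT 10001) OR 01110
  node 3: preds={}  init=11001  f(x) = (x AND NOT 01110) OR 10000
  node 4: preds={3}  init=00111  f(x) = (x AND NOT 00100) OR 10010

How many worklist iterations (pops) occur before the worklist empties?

6

Worklist (6 pops):
  #1 pop 0: in=11001 → 10101 (was 00000); enqueue []
  #2 pop 1: in=11111 → 11101 (was 00000); enqueue []
  #3 pop 2: in=00000 → 11111 (no change)
  #4 pop 3: in=00000 → 11001 (no change)
  #5 pop 4: in=11001 → 11111 (was 00111); enqueue [1]
  #6 pop 1: in=11111 → 11101 (no change)

Fixpoint:
  val[0] = 10101
  val[1] = 11101
  val[2] = 11111
  val[3] = 11001
  val[4] = 11111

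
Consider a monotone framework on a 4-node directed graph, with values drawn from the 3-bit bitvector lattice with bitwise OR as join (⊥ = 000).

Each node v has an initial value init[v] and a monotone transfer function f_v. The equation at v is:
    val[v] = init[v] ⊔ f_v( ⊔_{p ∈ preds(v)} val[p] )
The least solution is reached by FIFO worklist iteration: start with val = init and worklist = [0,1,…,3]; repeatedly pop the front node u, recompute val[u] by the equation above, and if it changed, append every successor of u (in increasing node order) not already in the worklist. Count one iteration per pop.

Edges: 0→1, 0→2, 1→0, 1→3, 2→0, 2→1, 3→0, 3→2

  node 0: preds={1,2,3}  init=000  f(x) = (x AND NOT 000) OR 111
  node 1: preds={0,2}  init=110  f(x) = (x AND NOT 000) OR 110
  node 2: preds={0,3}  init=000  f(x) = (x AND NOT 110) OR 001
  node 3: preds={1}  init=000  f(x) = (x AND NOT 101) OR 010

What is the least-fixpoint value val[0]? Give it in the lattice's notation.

Worklist (7 pops):
  #1 pop 0: in=110 → 111 (was 000); enqueue []
  #2 pop 1: in=111 → 111 (was 110); enqueue [0]
  #3 pop 2: in=111 → 001 (was 000); enqueue [1]
  #4 pop 3: in=111 → 010 (was 000); enqueue [2]
  #5 pop 0: in=111 → 111 (no change)
  #6 pop 1: in=111 → 111 (no change)
  #7 pop 2: in=111 → 001 (no change)

Fixpoint:
  val[0] = 111
  val[1] = 111
  val[2] = 001
  val[3] = 010

111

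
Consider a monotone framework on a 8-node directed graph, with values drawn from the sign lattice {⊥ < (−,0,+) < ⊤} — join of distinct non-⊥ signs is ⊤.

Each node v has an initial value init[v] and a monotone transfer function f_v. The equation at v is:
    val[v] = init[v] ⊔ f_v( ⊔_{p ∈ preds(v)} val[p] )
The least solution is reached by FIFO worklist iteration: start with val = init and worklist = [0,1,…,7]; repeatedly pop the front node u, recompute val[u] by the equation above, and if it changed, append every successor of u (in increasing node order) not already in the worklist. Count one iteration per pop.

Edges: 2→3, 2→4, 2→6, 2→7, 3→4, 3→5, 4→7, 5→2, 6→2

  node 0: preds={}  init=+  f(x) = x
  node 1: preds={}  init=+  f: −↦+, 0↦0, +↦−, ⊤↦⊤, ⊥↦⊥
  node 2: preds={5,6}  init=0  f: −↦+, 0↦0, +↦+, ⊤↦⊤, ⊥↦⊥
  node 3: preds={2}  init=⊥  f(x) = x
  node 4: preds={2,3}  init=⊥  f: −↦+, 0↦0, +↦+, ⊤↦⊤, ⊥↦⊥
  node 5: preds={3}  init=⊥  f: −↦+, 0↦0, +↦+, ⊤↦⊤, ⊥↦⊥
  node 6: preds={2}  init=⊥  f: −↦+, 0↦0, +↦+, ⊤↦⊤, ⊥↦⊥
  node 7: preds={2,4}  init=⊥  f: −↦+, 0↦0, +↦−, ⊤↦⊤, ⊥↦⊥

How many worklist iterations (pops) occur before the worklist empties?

Worklist (9 pops):
  #1 pop 0: in=⊥ → + (no change)
  #2 pop 1: in=⊥ → + (no change)
  #3 pop 2: in=⊥ → 0 (no change)
  #4 pop 3: in=0 → 0 (was ⊥); enqueue []
  #5 pop 4: in=0 → 0 (was ⊥); enqueue []
  #6 pop 5: in=0 → 0 (was ⊥); enqueue [2]
  #7 pop 6: in=0 → 0 (was ⊥); enqueue []
  #8 pop 7: in=0 → 0 (was ⊥); enqueue []
  #9 pop 2: in=0 → 0 (no change)

Fixpoint:
  val[0] = +
  val[1] = +
  val[2] = 0
  val[3] = 0
  val[4] = 0
  val[5] = 0
  val[6] = 0
  val[7] = 0

9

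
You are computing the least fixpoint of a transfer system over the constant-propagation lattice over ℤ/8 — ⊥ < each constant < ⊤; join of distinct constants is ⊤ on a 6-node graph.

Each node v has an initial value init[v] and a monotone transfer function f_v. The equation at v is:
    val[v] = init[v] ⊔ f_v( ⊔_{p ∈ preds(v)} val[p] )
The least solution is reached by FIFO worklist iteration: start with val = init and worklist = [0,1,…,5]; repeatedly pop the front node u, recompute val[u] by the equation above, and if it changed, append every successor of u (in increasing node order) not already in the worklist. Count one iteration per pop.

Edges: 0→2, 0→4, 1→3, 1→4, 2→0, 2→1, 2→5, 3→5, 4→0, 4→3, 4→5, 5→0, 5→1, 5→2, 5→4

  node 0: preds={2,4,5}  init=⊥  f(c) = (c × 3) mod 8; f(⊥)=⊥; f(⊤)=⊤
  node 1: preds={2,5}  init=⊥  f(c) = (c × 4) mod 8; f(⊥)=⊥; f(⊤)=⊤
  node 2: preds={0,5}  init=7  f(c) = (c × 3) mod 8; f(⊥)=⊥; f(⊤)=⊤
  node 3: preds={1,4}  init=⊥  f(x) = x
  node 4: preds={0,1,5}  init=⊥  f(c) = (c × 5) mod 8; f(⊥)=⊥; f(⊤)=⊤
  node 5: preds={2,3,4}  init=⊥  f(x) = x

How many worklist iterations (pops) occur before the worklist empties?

15

Iteration log — 15 steps:
  step 1. node 0  ⊔preds=7  new=5  old=⊥  +wl: 
  step 2. node 1  ⊔preds=7  new=4  old=⊥  +wl: 
  step 3. node 2  ⊔preds=5  new=7  stable
  step 4. node 3  ⊔preds=4  new=4  old=⊥  +wl: 
  step 5. node 4  ⊔preds=⊤  new=⊤  old=⊥  +wl: 0,3
  step 6. node 5  ⊔preds=⊤  new=⊤  old=⊥  +wl: 1,2,4
  step 7. node 0  ⊔preds=⊤  new=⊤  old=5  +wl: 
  step 8. node 3  ⊔preds=⊤  new=⊤  old=4  +wl: 5
  step 9. node 1  ⊔preds=⊤  new=⊤  old=4  +wl: 3
  step 10. node 2  ⊔preds=⊤  new=⊤  old=7  +wl: 0,1
  step 11. node 4  ⊔preds=⊤  new=⊤  stable
  step 12. node 5  ⊔preds=⊤  new=⊤  stable
  step 13. node 3  ⊔preds=⊤  new=⊤  stable
  step 14. node 0  ⊔preds=⊤  new=⊤  stable
  step 15. node 1  ⊔preds=⊤  new=⊤  stable

Least fixpoint reached:
  node 0: ⊤
  node 1: ⊤
  node 2: ⊤
  node 3: ⊤
  node 4: ⊤
  node 5: ⊤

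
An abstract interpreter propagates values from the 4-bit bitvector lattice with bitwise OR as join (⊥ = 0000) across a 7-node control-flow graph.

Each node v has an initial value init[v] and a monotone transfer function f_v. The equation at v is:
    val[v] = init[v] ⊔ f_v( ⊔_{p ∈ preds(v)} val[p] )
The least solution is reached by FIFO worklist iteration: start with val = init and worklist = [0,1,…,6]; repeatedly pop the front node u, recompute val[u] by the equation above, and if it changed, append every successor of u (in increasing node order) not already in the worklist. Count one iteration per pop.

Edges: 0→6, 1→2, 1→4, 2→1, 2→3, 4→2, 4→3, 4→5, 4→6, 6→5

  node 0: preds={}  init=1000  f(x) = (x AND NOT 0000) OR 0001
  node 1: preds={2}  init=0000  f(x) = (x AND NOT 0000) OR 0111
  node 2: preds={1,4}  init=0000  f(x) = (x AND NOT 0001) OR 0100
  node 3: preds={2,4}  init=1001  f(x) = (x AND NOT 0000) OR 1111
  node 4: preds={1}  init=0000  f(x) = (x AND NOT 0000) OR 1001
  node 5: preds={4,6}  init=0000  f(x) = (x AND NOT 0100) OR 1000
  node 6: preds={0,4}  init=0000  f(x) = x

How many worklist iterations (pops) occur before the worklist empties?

Worklist (14 pops):
  #1 pop 0: in=0000 → 1001 (was 1000); enqueue []
  #2 pop 1: in=0000 → 0111 (was 0000); enqueue []
  #3 pop 2: in=0111 → 0110 (was 0000); enqueue [1]
  #4 pop 3: in=0110 → 1111 (was 1001); enqueue []
  #5 pop 4: in=0111 → 1111 (was 0000); enqueue [2,3]
  #6 pop 5: in=1111 → 1011 (was 0000); enqueue []
  #7 pop 6: in=1111 → 1111 (was 0000); enqueue [5]
  #8 pop 1: in=0110 → 0111 (no change)
  #9 pop 2: in=1111 → 1110 (was 0110); enqueue [1]
  #10 pop 3: in=1111 → 1111 (no change)
  #11 pop 5: in=1111 → 1011 (no change)
  #12 pop 1: in=1110 → 1111 (was 0111); enqueue [2,4]
  #13 pop 2: in=1111 → 1110 (no change)
  #14 pop 4: in=1111 → 1111 (no change)

Fixpoint:
  val[0] = 1001
  val[1] = 1111
  val[2] = 1110
  val[3] = 1111
  val[4] = 1111
  val[5] = 1011
  val[6] = 1111

14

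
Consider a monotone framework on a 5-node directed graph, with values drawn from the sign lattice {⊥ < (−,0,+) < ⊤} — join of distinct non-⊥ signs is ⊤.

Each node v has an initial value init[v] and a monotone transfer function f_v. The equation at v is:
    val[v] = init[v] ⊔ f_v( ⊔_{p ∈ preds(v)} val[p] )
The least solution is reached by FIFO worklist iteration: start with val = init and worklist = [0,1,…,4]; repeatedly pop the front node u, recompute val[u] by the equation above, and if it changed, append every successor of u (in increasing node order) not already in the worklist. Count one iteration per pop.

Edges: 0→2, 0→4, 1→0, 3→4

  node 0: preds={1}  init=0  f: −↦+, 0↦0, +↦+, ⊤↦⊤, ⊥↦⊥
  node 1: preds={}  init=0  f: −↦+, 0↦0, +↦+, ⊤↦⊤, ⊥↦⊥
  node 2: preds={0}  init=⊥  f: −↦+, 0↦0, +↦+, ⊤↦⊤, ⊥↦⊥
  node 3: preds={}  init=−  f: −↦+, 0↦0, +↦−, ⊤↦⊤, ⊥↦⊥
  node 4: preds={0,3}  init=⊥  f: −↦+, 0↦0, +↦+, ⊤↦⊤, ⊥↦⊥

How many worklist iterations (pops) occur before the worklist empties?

5

Iteration log — 5 steps:
  step 1. node 0  ⊔preds=0  new=0  stable
  step 2. node 1  ⊔preds=⊥  new=0  stable
  step 3. node 2  ⊔preds=0  new=0  old=⊥  +wl: 
  step 4. node 3  ⊔preds=⊥  new=−  stable
  step 5. node 4  ⊔preds=⊤  new=⊤  old=⊥  +wl: 

Least fixpoint reached:
  node 0: 0
  node 1: 0
  node 2: 0
  node 3: −
  node 4: ⊤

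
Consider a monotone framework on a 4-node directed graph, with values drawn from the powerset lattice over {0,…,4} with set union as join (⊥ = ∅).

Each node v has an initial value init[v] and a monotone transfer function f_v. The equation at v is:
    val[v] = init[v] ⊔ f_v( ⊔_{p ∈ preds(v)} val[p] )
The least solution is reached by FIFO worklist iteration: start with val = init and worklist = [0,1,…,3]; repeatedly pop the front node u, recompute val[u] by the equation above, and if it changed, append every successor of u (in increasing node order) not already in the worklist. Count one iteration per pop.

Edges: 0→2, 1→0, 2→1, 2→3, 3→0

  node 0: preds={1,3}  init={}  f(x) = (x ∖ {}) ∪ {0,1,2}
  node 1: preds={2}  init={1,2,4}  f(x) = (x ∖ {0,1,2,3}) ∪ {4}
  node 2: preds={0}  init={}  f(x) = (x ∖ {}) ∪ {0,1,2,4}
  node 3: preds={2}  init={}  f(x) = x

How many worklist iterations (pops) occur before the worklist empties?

Worklist (6 pops):
  #1 pop 0: in={1,2,4} → {0,1,2,4} (was {}); enqueue []
  #2 pop 1: in={} → {1,2,4} (no change)
  #3 pop 2: in={0,1,2,4} → {0,1,2,4} (was {}); enqueue [1]
  #4 pop 3: in={0,1,2,4} → {0,1,2,4} (was {}); enqueue [0]
  #5 pop 1: in={0,1,2,4} → {1,2,4} (no change)
  #6 pop 0: in={0,1,2,4} → {0,1,2,4} (no change)

Fixpoint:
  val[0] = {0,1,2,4}
  val[1] = {1,2,4}
  val[2] = {0,1,2,4}
  val[3] = {0,1,2,4}

6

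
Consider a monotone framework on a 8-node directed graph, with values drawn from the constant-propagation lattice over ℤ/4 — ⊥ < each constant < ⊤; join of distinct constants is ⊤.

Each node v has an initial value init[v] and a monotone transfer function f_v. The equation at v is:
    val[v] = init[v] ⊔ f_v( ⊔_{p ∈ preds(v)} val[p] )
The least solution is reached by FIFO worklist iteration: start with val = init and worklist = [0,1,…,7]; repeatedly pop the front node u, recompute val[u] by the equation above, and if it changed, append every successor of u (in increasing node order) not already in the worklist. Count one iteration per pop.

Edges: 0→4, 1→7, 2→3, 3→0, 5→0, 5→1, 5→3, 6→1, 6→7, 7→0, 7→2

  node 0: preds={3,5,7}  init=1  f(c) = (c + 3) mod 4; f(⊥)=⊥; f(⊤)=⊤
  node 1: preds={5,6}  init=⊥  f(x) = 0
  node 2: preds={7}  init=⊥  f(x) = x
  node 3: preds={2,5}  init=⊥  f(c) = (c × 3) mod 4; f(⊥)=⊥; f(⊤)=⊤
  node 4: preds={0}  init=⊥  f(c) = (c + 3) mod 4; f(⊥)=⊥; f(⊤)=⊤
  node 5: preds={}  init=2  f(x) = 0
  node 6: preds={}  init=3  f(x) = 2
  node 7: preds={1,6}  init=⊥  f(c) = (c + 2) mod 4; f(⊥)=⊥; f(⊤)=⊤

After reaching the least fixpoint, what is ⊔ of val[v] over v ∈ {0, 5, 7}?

⊤

Worklist (15 pops):
  #1 pop 0: in=2 → 1 (no change)
  #2 pop 1: in=⊤ → 0 (was ⊥); enqueue []
  #3 pop 2: in=⊥ → ⊥ (no change)
  #4 pop 3: in=2 → 2 (was ⊥); enqueue [0]
  #5 pop 4: in=1 → 0 (was ⊥); enqueue []
  #6 pop 5: in=⊥ → ⊤ (was 2); enqueue [1,3]
  #7 pop 6: in=⊥ → ⊤ (was 3); enqueue []
  #8 pop 7: in=⊤ → ⊤ (was ⊥); enqueue [2]
  #9 pop 0: in=⊤ → ⊤ (was 1); enqueue [4]
  #10 pop 1: in=⊤ → 0 (no change)
  #11 pop 3: in=⊤ → ⊤ (was 2); enqueue [0]
  #12 pop 2: in=⊤ → ⊤ (was ⊥); enqueue [3]
  #13 pop 4: in=⊤ → ⊤ (was 0); enqueue []
  #14 pop 0: in=⊤ → ⊤ (no change)
  #15 pop 3: in=⊤ → ⊤ (no change)

Fixpoint:
  val[0] = ⊤
  val[1] = 0
  val[2] = ⊤
  val[3] = ⊤
  val[4] = ⊤
  val[5] = ⊤
  val[6] = ⊤
  val[7] = ⊤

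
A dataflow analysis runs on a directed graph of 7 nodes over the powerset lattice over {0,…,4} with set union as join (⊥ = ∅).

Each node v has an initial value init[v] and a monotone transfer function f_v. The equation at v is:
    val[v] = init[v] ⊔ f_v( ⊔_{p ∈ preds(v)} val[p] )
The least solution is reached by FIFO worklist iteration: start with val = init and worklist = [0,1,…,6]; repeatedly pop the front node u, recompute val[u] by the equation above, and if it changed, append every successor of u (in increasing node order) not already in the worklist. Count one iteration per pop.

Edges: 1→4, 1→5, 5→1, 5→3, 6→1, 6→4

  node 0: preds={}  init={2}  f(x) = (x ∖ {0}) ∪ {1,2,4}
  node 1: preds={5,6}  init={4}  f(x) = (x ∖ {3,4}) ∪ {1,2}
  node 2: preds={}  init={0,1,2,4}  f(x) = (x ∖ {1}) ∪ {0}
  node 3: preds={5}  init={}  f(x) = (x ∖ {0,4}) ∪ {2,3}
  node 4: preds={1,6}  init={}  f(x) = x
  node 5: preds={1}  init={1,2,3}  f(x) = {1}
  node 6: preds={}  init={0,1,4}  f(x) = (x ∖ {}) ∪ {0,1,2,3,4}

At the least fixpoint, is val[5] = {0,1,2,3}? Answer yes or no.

no

Worklist (9 pops):
  #1 pop 0: in={} → {1,2,4} (was {2}); enqueue []
  #2 pop 1: in={0,1,2,3,4} → {0,1,2,4} (was {4}); enqueue []
  #3 pop 2: in={} → {0,1,2,4} (no change)
  #4 pop 3: in={1,2,3} → {1,2,3} (was {}); enqueue []
  #5 pop 4: in={0,1,2,4} → {0,1,2,4} (was {}); enqueue []
  #6 pop 5: in={0,1,2,4} → {1,2,3} (no change)
  #7 pop 6: in={} → {0,1,2,3,4} (was {0,1,4}); enqueue [1,4]
  #8 pop 1: in={0,1,2,3,4} → {0,1,2,4} (no change)
  #9 pop 4: in={0,1,2,3,4} → {0,1,2,3,4} (was {0,1,2,4}); enqueue []

Fixpoint:
  val[0] = {1,2,4}
  val[1] = {0,1,2,4}
  val[2] = {0,1,2,4}
  val[3] = {1,2,3}
  val[4] = {0,1,2,3,4}
  val[5] = {1,2,3}
  val[6] = {0,1,2,3,4}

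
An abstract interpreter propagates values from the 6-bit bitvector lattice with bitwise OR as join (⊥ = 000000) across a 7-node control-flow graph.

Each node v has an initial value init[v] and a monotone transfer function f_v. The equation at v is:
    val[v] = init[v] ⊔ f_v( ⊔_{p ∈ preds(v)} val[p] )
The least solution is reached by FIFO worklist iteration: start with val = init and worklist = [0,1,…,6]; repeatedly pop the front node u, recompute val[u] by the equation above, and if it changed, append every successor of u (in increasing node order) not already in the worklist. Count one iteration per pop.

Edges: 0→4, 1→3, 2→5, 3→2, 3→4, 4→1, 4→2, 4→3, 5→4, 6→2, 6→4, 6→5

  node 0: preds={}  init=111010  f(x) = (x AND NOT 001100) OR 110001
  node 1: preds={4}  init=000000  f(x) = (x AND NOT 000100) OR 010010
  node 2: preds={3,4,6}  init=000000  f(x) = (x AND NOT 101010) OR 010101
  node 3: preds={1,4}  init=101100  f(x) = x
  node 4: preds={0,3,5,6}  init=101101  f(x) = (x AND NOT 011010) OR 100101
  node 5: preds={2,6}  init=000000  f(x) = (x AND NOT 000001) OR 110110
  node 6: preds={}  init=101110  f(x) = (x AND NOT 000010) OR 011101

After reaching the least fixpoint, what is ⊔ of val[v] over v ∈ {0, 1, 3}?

Worklist (10 pops):
  #1 pop 0: in=000000 → 111011 (was 111010); enqueue []
  #2 pop 1: in=101101 → 111011 (was 000000); enqueue []
  #3 pop 2: in=101111 → 010101 (was 000000); enqueue []
  #4 pop 3: in=111111 → 111111 (was 101100); enqueue [2]
  #5 pop 4: in=111111 → 101101 (no change)
  #6 pop 5: in=111111 → 111110 (was 000000); enqueue [4]
  #7 pop 6: in=000000 → 111111 (was 101110); enqueue [5]
  #8 pop 2: in=111111 → 010101 (no change)
  #9 pop 4: in=111111 → 101101 (no change)
  #10 pop 5: in=111111 → 111110 (no change)

Fixpoint:
  val[0] = 111011
  val[1] = 111011
  val[2] = 010101
  val[3] = 111111
  val[4] = 101101
  val[5] = 111110
  val[6] = 111111

111111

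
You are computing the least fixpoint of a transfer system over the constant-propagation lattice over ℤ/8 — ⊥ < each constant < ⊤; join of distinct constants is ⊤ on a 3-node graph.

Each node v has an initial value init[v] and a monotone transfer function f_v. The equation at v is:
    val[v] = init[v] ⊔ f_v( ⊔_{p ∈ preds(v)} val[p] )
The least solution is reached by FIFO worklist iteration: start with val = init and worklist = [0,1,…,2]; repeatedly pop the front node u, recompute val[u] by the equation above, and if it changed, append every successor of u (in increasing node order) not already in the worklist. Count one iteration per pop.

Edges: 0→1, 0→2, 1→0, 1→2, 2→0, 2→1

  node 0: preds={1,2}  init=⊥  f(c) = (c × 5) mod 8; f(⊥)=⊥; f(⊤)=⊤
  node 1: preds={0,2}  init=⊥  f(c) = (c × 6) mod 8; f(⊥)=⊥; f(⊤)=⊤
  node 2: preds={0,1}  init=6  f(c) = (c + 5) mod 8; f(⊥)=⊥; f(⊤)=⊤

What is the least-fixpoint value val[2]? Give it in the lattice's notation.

Trace (7 dequeues):
  [1] u=0 | in 6 | out 6 | prev ⊥ | push {}
  [2] u=1 | in 6 | out 4 | prev ⊥ | push {0}
  [3] u=2 | in ⊤ | out ⊤ | prev 6 | push {1}
  [4] u=0 | in ⊤ | out ⊤ | prev 6 | push {2}
  [5] u=1 | in ⊤ | out ⊤ | prev 4 | push {0}
  [6] u=2 | in ⊤ | out ⊤ | ==
  [7] u=0 | in ⊤ | out ⊤ | ==

Converged values:
  [0] ⊤
  [1] ⊤
  [2] ⊤

⊤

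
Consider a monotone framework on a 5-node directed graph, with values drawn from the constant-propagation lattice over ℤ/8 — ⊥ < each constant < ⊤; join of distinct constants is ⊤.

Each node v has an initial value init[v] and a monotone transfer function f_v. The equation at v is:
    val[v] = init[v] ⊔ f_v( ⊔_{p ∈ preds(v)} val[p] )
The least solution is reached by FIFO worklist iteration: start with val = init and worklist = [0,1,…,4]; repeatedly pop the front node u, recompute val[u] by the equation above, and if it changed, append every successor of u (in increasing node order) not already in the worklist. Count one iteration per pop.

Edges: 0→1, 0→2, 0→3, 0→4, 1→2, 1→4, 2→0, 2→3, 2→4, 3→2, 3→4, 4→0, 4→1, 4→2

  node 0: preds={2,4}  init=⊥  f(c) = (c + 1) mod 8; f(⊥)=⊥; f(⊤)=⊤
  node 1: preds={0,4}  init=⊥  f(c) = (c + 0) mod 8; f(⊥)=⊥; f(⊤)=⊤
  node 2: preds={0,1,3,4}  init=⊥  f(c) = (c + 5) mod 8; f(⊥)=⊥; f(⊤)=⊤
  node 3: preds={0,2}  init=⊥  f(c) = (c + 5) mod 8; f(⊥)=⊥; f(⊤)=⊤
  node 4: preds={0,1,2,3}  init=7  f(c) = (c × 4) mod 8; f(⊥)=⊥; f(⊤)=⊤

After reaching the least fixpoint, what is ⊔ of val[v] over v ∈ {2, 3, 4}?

Trace (10 dequeues):
  [1] u=0 | in 7 | out 0 | prev ⊥ | push {}
  [2] u=1 | in ⊤ | out ⊤ | prev ⊥ | push {}
  [3] u=2 | in ⊤ | out ⊤ | prev ⊥ | push {0}
  [4] u=3 | in ⊤ | out ⊤ | prev ⊥ | push {2}
  [5] u=4 | in ⊤ | out ⊤ | prev 7 | push {1}
  [6] u=0 | in ⊤ | out ⊤ | prev 0 | push {3,4}
  [7] u=2 | in ⊤ | out ⊤ | ==
  [8] u=1 | in ⊤ | out ⊤ | ==
  [9] u=3 | in ⊤ | out ⊤ | ==
  [10] u=4 | in ⊤ | out ⊤ | ==

Converged values:
  [0] ⊤
  [1] ⊤
  [2] ⊤
  [3] ⊤
  [4] ⊤

⊤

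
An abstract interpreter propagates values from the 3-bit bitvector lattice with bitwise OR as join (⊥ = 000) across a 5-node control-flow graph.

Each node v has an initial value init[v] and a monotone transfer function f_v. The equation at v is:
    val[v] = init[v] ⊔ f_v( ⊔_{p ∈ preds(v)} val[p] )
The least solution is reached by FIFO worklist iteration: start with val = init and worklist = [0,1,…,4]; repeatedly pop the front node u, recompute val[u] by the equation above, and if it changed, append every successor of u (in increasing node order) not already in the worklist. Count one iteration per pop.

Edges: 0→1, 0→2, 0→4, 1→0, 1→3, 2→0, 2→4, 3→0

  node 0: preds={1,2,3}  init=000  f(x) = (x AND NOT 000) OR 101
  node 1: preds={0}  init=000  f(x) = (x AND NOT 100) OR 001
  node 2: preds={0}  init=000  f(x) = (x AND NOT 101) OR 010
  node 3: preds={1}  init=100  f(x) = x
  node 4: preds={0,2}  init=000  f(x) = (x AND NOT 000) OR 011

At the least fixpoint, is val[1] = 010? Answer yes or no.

Iteration log — 12 steps:
  step 1. node 0  ⊔preds=100  new=101  old=000  +wl: 
  step 2. node 1  ⊔preds=101  new=001  old=000  +wl: 0
  step 3. node 2  ⊔preds=101  new=010  old=000  +wl: 
  step 4. node 3  ⊔preds=001  new=101  old=100  +wl: 
  step 5. node 4  ⊔preds=111  new=111  old=000  +wl: 
  step 6. node 0  ⊔preds=111  new=111  old=101  +wl: 1,2,4
  step 7. node 1  ⊔preds=111  new=011  old=001  +wl: 0,3
  step 8. node 2  ⊔preds=111  new=010  stable
  step 9. node 4  ⊔preds=111  new=111  stable
  step 10. node 0  ⊔preds=111  new=111  stable
  step 11. node 3  ⊔preds=011  new=111  old=101  +wl: 0
  step 12. node 0  ⊔preds=111  new=111  stable

Least fixpoint reached:
  node 0: 111
  node 1: 011
  node 2: 010
  node 3: 111
  node 4: 111

no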